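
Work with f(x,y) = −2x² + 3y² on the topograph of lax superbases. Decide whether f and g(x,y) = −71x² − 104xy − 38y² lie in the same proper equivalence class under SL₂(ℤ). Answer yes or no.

D₁ = 24, D₂ = 24
river cycle of f (length 2): (-2, 4, 1), (1, 4, -2)
river cycle of g (length 2): (1, 4, -2), (-2, 4, 1)
cycles coincide ⇒ equivalent

yes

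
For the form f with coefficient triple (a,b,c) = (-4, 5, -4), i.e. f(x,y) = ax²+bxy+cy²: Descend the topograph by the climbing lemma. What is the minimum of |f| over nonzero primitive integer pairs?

translate: b→3 (≡-5 mod 8), so (4,-5,4)→(4,3,3)
flip: (4,3,3)→(3,-3,4)
translate: b→3 (≡-3 mod 6), so (3,-3,4)→(3,3,4)
reduced (well bottom): (3,3,4) with a≤c, −a<b≤a
well minimum |f| = |-3| = 3 (negative-definite)

3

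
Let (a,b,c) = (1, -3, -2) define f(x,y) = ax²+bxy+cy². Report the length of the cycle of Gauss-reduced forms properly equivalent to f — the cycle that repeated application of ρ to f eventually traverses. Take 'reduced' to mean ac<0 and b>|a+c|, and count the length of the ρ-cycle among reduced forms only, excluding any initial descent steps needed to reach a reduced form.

D = 17, ⌊√D⌋ = 4
descent: ρ → (-2,3,1)  [lands on river]
river: ρ → (1,3,-2)
river: ρ → (-2,1,2)
river: ρ → (2,3,-1)
river: ρ → (-1,3,2)
river: ρ → (2,1,-2)
ρ-cycle length = 6 (tail of 1 descent step not counted)

6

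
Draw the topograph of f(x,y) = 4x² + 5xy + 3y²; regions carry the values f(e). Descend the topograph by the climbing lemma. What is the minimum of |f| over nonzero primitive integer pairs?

translate: b→-3 (≡5 mod 8), so (4,5,3)→(4,-3,2)
flip: (4,-3,2)→(2,3,4)
translate: b→-1 (≡3 mod 4), so (2,3,4)→(2,-1,3)
reduced (well bottom): (2,-1,3) with a≤c, −a<b≤a
well minimum = a = 2

2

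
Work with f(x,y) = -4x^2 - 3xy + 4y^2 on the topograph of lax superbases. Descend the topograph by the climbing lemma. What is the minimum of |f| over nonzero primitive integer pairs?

descent: ρ → (4,3,-4)  [lands on river]
river: ρ → (-4,5,3)
river: ρ → (3,7,-2)
river: ρ → (-2,5,6)
river: ρ → (6,7,-1)
river: ρ → (-1,7,6)
river: ρ → (6,5,-2)
river: ρ → (-2,7,3)
river: ρ → (3,5,-4)
river: ρ → (-4,3,4)
river: ρ → (4,5,-3)
river: ρ → (-3,7,2)
river: ρ → (2,5,-6)
river: ρ → (-6,7,1)
river: ρ → (1,7,-6)
river: ρ → (-6,5,2)
river: ρ → (2,7,-3)
river: ρ → (-3,5,4)
closes: descent 1, river 18
min |a| on river = 1

1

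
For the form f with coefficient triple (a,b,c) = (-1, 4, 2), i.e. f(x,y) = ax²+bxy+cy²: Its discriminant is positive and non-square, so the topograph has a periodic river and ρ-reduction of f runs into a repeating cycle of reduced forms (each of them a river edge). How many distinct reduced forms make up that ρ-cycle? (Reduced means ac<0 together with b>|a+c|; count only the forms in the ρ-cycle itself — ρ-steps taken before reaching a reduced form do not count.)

D = 24, ⌊√D⌋ = 4
river: ρ → (2,4,-1)
river: ρ → (-1,4,2)
ρ-cycle length = 2 (tail of 0 descent steps not counted)

2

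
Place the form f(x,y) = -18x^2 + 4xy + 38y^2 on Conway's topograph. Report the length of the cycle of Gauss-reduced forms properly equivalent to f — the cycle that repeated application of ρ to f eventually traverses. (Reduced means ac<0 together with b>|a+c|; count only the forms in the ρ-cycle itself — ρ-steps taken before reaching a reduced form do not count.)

D = 2752, ⌊√D⌋ = 52
descent: ρ → (38,-4,-18)
descent: ρ → (-18,40,16)  [lands on river]
river: ρ → (16,24,-34)
river: ρ → (-34,44,6)
river: ρ → (6,52,-2)
river: ρ → (-2,52,6)
river: ρ → (6,44,-34)
river: ρ → (-34,24,16)
river: ρ → (16,40,-18)
river: ρ → (-18,32,24)
river: ρ → (24,16,-26)
river: ρ → (-26,36,14)
river: ρ → (14,48,-8)
river: ρ → (-8,48,14)
river: ρ → (14,36,-26)
river: ρ → (-26,16,24)
river: ρ → (24,32,-18)
ρ-cycle length = 16 (tail of 2 descent steps not counted)

16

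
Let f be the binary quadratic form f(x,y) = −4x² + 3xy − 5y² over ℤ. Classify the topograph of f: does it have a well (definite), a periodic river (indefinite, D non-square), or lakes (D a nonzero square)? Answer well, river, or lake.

D = b²−4ac = 3² − 4·(-4)·(-5) = -71
D < 0 ⇒ definite ⇒ every region one sign ⇒ single well

well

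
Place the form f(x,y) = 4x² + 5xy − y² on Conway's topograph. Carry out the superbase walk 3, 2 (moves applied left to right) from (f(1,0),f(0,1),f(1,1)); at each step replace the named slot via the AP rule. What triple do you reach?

start (4,-1,8) = (f(1,0),f(0,1),f(1,1))
replace slot 3: 2·(4+(-1)) − 8 = -2 → (4,-1,-2)
replace slot 2: 2·(4+(-2)) − (-1) = 5 → (4,5,-2)

4,5,-2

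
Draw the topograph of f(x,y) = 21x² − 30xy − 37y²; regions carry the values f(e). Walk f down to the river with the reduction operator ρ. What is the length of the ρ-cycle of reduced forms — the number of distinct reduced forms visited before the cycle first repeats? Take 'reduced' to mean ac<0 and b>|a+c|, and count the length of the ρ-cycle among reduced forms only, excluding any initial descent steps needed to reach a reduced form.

D = 4008, ⌊√D⌋ = 63
descent: ρ → (-37,30,21)  [lands on river]
river: ρ → (21,54,-13)
river: ρ → (-13,50,29)
river: ρ → (29,8,-34)
river: ρ → (-34,60,3)
river: ρ → (3,60,-34)
river: ρ → (-34,8,29)
river: ρ → (29,50,-13)
river: ρ → (-13,54,21)
river: ρ → (21,30,-37)
river: ρ → (-37,44,14)
river: ρ → (14,40,-43)
river: ρ → (-43,46,11)
river: ρ → (11,42,-51)
river: ρ → (-51,60,2)
river: ρ → (2,60,-51)
river: ρ → (-51,42,11)
river: ρ → (11,46,-43)
river: ρ → (-43,40,14)
river: ρ → (14,44,-37)
ρ-cycle length = 20 (tail of 1 descent step not counted)

20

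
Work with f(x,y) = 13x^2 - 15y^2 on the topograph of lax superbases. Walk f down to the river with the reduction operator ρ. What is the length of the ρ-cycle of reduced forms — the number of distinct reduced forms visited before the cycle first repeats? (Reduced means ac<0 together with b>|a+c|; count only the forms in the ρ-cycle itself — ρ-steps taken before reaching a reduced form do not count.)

D = 780, ⌊√D⌋ = 27
descent: ρ → (-15,0,13)
descent: ρ → (13,26,-2)  [lands on river]
river: ρ → (-2,26,13)
ρ-cycle length = 2 (tail of 2 descent steps not counted)

2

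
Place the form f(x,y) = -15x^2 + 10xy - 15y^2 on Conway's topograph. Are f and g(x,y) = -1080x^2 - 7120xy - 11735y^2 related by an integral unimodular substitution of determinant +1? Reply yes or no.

D₁ = -800, D₂ = -800
f is negative-definite; reduce −f:
−f: flip: (15,-10,15)→(15,10,15)
−f: reduced (well bottom): (15,10,15) with a≤c, −a<b≤a
flip sign back: reduced form of f is (-15,-10,-15)
g is negative-definite; reduce −g:
−g: translate: b→640 (≡7120 mod 2160), so (1080,7120,11735)→(1080,640,95)
−g: flip: (1080,640,95)→(95,-640,1080)
−g: translate: b→-70 (≡-640 mod 190), so (95,-640,1080)→(95,-70,15)
−g: flip: (95,-70,15)→(15,70,95)
−g: translate: b→10 (≡70 mod 30), so (15,70,95)→(15,10,15)
−g: reduced (well bottom): (15,10,15) with a≤c, −a<b≤a
flip sign back: reduced form of g is (-15,-10,-15)
reduced forms (-15, -10, -15) vs (-15, -10, -15) ⇒ equivalent

yes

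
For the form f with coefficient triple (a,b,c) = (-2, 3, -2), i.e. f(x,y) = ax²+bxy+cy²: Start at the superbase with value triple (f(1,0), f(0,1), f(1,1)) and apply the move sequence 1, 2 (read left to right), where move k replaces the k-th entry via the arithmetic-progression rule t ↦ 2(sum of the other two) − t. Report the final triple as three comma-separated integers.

start (-2,-2,-1) = (f(1,0),f(0,1),f(1,1))
replace slot 1: 2·((-2)+(-1)) − (-2) = -4 → (-4,-2,-1)
replace slot 2: 2·((-4)+(-1)) − (-2) = -8 → (-4,-8,-1)

-4,-8,-1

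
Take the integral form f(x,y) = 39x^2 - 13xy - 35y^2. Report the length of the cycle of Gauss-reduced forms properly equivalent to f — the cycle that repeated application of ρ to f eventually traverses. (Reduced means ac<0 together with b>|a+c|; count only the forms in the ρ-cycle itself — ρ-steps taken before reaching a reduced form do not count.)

D = 5629, ⌊√D⌋ = 75
descent: ρ → (-35,13,39)  [lands on river]
river: ρ → (39,65,-9)
river: ρ → (-9,61,53)
river: ρ → (53,45,-17)
river: ρ → (-17,57,35)
river: ρ → (35,13,-39)
river: ρ → (-39,65,9)
river: ρ → (9,61,-53)
river: ρ → (-53,45,17)
river: ρ → (17,57,-35)
ρ-cycle length = 10 (tail of 1 descent step not counted)

10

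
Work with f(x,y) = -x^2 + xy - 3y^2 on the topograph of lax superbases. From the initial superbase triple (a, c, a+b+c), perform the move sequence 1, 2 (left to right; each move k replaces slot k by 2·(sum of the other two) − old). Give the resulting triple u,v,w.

start (-1,-3,-3) = (f(1,0),f(0,1),f(1,1))
replace slot 1: 2·((-3)+(-3)) − (-1) = -11 → (-11,-3,-3)
replace slot 2: 2·((-11)+(-3)) − (-3) = -25 → (-11,-25,-3)

-11,-25,-3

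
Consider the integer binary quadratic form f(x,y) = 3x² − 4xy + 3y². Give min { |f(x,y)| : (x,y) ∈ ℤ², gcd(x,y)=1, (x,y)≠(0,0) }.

translate: b→2 (≡-4 mod 6), so (3,-4,3)→(3,2,2)
flip: (3,2,2)→(2,-2,3)
translate: b→2 (≡-2 mod 4), so (2,-2,3)→(2,2,3)
reduced (well bottom): (2,2,3) with a≤c, −a<b≤a
well minimum = a = 2

2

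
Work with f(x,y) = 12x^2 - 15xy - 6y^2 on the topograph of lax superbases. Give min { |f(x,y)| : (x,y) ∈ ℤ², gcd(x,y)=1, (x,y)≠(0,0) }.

descent: ρ → (-6,15,12)  [lands on river]
river: ρ → (12,9,-9)
river: ρ → (-9,9,12)
river: ρ → (12,15,-6)
river: ρ → (-6,21,3)
river: ρ → (3,21,-6)
closes: descent 1, river 6
min |a| on river = 3

3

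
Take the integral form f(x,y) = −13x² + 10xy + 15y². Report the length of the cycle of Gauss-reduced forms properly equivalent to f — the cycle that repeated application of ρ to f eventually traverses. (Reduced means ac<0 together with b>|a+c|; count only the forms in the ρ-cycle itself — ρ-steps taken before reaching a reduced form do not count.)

D = 880, ⌊√D⌋ = 29
river: ρ → (15,20,-8)
river: ρ → (-8,28,3)
river: ρ → (3,26,-17)
river: ρ → (-17,8,12)
river: ρ → (12,16,-13)
river: ρ → (-13,10,15)
ρ-cycle length = 6 (tail of 0 descent steps not counted)

6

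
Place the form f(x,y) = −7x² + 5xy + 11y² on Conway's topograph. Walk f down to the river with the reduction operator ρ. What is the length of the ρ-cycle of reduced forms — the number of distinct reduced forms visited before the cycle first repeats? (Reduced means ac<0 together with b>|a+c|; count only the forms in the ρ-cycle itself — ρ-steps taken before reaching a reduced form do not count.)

D = 333, ⌊√D⌋ = 18
river: ρ → (11,17,-1)
river: ρ → (-1,17,11)
river: ρ → (11,5,-7)
river: ρ → (-7,9,9)
river: ρ → (9,9,-7)
river: ρ → (-7,5,11)
ρ-cycle length = 6 (tail of 0 descent steps not counted)

6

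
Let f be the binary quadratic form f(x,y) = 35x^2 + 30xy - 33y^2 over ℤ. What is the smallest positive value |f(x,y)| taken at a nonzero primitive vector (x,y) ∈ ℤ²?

river: ρ → (-33,36,32)
river: ρ → (32,28,-37)
river: ρ → (-37,46,23)
river: ρ → (23,46,-37)
river: ρ → (-37,28,32)
river: ρ → (32,36,-33)
river: ρ → (-33,30,35)
river: ρ → (35,40,-28)
river: ρ → (-28,72,3)
river: ρ → (3,72,-28)
river: ρ → (-28,40,35)
river: ρ → (35,30,-33)
closes: descent 0, river 12
min |a| on river = 3

3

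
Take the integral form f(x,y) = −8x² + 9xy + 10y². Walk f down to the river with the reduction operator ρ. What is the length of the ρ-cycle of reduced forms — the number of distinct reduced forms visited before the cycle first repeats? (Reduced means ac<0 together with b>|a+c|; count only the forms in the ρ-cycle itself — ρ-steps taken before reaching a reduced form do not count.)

D = 401, ⌊√D⌋ = 20
river: ρ → (10,11,-7)
river: ρ → (-7,17,4)
river: ρ → (4,15,-11)
river: ρ → (-11,7,8)
river: ρ → (8,9,-10)
river: ρ → (-10,11,7)
river: ρ → (7,17,-4)
river: ρ → (-4,15,11)
river: ρ → (11,7,-8)
river: ρ → (-8,9,10)
ρ-cycle length = 10 (tail of 0 descent steps not counted)

10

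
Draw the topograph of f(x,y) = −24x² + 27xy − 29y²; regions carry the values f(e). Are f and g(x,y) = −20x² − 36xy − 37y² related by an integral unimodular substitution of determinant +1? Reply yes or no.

D₁ = -2055, D₂ = -1664
discriminants differ ⇒ not SL₂(ℤ)-equivalent

no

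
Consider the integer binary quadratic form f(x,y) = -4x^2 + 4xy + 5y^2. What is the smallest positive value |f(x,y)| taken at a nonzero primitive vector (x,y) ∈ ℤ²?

river: ρ → (5,6,-3)
river: ρ → (-3,6,5)
river: ρ → (5,4,-4)
river: ρ → (-4,4,5)
closes: descent 0, river 4
min |a| on river = 3

3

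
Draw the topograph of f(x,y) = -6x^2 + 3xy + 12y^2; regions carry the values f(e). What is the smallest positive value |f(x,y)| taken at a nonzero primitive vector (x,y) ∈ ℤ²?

descent: ρ → (12,-3,-6)
descent: ρ → (-6,15,3)  [lands on river]
river: ρ → (3,15,-6)
river: ρ → (-6,9,9)
river: ρ → (9,9,-6)
closes: descent 2, river 4
min |a| on river = 3

3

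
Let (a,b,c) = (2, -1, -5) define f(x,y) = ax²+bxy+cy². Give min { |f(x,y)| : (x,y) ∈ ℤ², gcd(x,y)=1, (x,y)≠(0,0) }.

descent: ρ → (-5,1,2)
descent: ρ → (2,3,-4)  [lands on river]
river: ρ → (-4,5,1)
river: ρ → (1,5,-4)
river: ρ → (-4,3,2)
river: ρ → (2,5,-2)
river: ρ → (-2,3,4)
river: ρ → (4,5,-1)
river: ρ → (-1,5,4)
river: ρ → (4,3,-2)
river: ρ → (-2,5,2)
closes: descent 2, river 10
min |a| on river = 1

1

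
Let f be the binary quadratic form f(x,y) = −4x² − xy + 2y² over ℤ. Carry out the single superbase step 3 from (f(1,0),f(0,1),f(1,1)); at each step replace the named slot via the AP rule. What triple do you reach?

start (-4,2,-3) = (f(1,0),f(0,1),f(1,1))
replace slot 3: 2·((-4)+2) − (-3) = -1 → (-4,2,-1)

-4,2,-1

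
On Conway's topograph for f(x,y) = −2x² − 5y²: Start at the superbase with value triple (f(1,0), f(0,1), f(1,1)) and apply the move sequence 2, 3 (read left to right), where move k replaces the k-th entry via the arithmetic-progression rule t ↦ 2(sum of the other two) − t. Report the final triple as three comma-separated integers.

start (-2,-5,-7) = (f(1,0),f(0,1),f(1,1))
replace slot 2: 2·((-2)+(-7)) − (-5) = -13 → (-2,-13,-7)
replace slot 3: 2·((-2)+(-13)) − (-7) = -23 → (-2,-13,-23)

-2,-13,-23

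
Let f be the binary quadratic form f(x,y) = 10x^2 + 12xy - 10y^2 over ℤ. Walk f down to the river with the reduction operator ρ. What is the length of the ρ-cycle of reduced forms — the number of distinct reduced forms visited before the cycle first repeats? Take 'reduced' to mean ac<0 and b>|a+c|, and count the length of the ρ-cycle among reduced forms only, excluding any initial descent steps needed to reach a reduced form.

D = 544, ⌊√D⌋ = 23
river: ρ → (-10,8,12)
river: ρ → (12,16,-6)
river: ρ → (-6,20,6)
river: ρ → (6,16,-12)
river: ρ → (-12,8,10)
river: ρ → (10,12,-10)
ρ-cycle length = 6 (tail of 0 descent steps not counted)

6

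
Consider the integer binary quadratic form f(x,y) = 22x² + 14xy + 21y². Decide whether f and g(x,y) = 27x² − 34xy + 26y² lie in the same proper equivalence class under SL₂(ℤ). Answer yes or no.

D₁ = -1652, D₂ = -1652
f: flip: (22,14,21)→(21,-14,22)
f: reduced (well bottom): (21,-14,22) with a≤c, −a<b≤a
g: translate: b→20 (≡-34 mod 54), so (27,-34,26)→(27,20,19)
g: flip: (27,20,19)→(19,-20,27)
g: translate: b→18 (≡-20 mod 38), so (19,-20,27)→(19,18,26)
g: reduced (well bottom): (19,18,26) with a≤c, −a<b≤a
reduced forms (21, -14, 22) vs (19, 18, 26) ⇒ inequivalent

no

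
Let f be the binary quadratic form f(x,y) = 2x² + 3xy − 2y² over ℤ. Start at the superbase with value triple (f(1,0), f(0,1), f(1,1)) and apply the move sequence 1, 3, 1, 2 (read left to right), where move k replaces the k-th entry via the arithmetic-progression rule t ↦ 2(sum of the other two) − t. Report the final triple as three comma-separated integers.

start (2,-2,3) = (f(1,0),f(0,1),f(1,1))
replace slot 1: 2·((-2)+3) − 2 = 0 → (0,-2,3)
replace slot 3: 2·(0+(-2)) − 3 = -7 → (0,-2,-7)
replace slot 1: 2·((-2)+(-7)) − 0 = -18 → (-18,-2,-7)
replace slot 2: 2·((-18)+(-7)) − (-2) = -48 → (-18,-48,-7)

-18,-48,-7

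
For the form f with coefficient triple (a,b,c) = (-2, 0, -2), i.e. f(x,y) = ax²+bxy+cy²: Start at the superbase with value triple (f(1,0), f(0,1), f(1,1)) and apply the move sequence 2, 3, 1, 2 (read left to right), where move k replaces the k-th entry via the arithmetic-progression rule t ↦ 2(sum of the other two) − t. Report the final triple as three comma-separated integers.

start (-2,-2,-4) = (f(1,0),f(0,1),f(1,1))
replace slot 2: 2·((-2)+(-4)) − (-2) = -10 → (-2,-10,-4)
replace slot 3: 2·((-2)+(-10)) − (-4) = -20 → (-2,-10,-20)
replace slot 1: 2·((-10)+(-20)) − (-2) = -58 → (-58,-10,-20)
replace slot 2: 2·((-58)+(-20)) − (-10) = -146 → (-58,-146,-20)

-58,-146,-20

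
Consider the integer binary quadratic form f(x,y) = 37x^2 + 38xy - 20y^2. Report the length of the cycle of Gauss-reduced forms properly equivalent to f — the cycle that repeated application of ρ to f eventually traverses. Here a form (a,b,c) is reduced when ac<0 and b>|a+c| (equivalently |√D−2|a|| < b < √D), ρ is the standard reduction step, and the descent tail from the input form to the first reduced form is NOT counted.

D = 4404, ⌊√D⌋ = 66
river: ρ → (-20,42,33)
river: ρ → (33,24,-29)
river: ρ → (-29,34,28)
river: ρ → (28,22,-35)
river: ρ → (-35,48,15)
river: ρ → (15,42,-44)
river: ρ → (-44,46,13)
river: ρ → (13,58,-20)
river: ρ → (-20,62,7)
river: ρ → (7,64,-11)
river: ρ → (-11,46,52)
river: ρ → (52,58,-5)
river: ρ → (-5,62,28)
river: ρ → (28,50,-17)
river: ρ → (-17,52,25)
river: ρ → (25,48,-21)
river: ρ → (-21,36,37)
river: ρ → (37,38,-20)
ρ-cycle length = 18 (tail of 0 descent steps not counted)

18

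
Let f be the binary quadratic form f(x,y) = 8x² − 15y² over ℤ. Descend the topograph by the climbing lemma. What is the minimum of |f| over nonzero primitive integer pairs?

descent: ρ → (-15,0,8)
descent: ρ → (8,16,-7)  [lands on river]
river: ρ → (-7,12,12)
river: ρ → (12,12,-7)
river: ρ → (-7,16,8)
closes: descent 2, river 4
min |a| on river = 7

7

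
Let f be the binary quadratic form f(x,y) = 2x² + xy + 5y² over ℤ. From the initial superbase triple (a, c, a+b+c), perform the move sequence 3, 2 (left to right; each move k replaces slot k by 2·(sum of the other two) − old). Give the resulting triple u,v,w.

start (2,5,8) = (f(1,0),f(0,1),f(1,1))
replace slot 3: 2·(2+5) − 8 = 6 → (2,5,6)
replace slot 2: 2·(2+6) − 5 = 11 → (2,11,6)

2,11,6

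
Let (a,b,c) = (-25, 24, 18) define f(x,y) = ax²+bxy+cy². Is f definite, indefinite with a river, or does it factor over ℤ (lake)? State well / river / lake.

D = b²−4ac = 24² − 4·(-25)·18 = 2376
D > 0 non-square ⇒ indefinite ⇒ periodic river

river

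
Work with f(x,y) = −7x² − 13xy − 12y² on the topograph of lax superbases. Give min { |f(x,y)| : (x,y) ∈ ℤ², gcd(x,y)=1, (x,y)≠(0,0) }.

translate: b→-1 (≡13 mod 14), so (7,13,12)→(7,-1,6)
flip: (7,-1,6)→(6,1,7)
reduced (well bottom): (6,1,7) with a≤c, −a<b≤a
well minimum |f| = |-6| = 6 (negative-definite)

6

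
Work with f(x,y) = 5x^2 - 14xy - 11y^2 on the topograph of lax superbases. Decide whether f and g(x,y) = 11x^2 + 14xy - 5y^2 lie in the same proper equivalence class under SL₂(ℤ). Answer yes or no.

D₁ = 416, D₂ = 416
river cycle of f (length 6): (-11, 14, 5), (5, 16, -8), (-8, 16, 5), (5, 14, -11), (-11, 8, 8), (8, 8, -11)
river cycle of g (length 6): (-5, 16, 8), (8, 16, -5), (-5, 14, 11), (11, 8, -8), (-8, 8, 11), (11, 14, -5)
cycles differ ⇒ inequivalent

no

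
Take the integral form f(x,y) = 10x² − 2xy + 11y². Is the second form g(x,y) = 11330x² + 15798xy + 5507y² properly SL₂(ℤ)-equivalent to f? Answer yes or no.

D₁ = -436, D₂ = -436
f: reduced (well bottom): (10,-2,11) with a≤c, −a<b≤a
g: translate: b→-6862 (≡15798 mod 22660), so (11330,15798,5507)→(11330,-6862,1039)
g: flip: (11330,-6862,1039)→(1039,6862,11330)
g: translate: b→628 (≡6862 mod 2078), so (1039,6862,11330)→(1039,628,95)
g: flip: (1039,628,95)→(95,-628,1039)
g: translate: b→-58 (≡-628 mod 190), so (95,-628,1039)→(95,-58,10)
g: flip: (95,-58,10)→(10,58,95)
g: translate: b→-2 (≡58 mod 20), so (10,58,95)→(10,-2,11)
g: reduced (well bottom): (10,-2,11) with a≤c, −a<b≤a
reduced forms (10, -2, 11) vs (10, -2, 11) ⇒ equivalent

yes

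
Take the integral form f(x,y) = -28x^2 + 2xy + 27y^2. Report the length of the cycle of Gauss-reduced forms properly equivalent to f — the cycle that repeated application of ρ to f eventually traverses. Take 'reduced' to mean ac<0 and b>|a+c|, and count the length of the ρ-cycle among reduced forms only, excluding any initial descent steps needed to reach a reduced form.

D = 3028, ⌊√D⌋ = 55
river: ρ → (27,52,-3)
river: ρ → (-3,50,44)
river: ρ → (44,38,-9)
river: ρ → (-9,52,9)
river: ρ → (9,38,-44)
river: ρ → (-44,50,3)
river: ρ → (3,52,-27)
river: ρ → (-27,2,28)
river: ρ → (28,54,-1)
river: ρ → (-1,54,28)
river: ρ → (28,2,-27)
river: ρ → (-27,52,3)
river: ρ → (3,50,-44)
river: ρ → (-44,38,9)
river: ρ → (9,52,-9)
river: ρ → (-9,38,44)
river: ρ → (44,50,-3)
river: ρ → (-3,52,27)
river: ρ → (27,2,-28)
river: ρ → (-28,54,1)
river: ρ → (1,54,-28)
river: ρ → (-28,2,27)
ρ-cycle length = 22 (tail of 0 descent steps not counted)

22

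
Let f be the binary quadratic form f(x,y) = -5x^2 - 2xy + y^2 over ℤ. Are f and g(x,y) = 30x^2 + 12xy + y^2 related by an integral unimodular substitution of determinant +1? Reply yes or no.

D₁ = 24, D₂ = 24
river cycle of f (length 2): (1, 4, -2), (-2, 4, 1)
river cycle of g (length 2): (1, 4, -2), (-2, 4, 1)
cycles coincide ⇒ equivalent

yes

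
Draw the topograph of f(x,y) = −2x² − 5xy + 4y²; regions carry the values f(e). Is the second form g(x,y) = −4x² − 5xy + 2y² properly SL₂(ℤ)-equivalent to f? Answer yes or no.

D₁ = 57, D₂ = 57
river cycle of f (length 6): (4, 5, -2), (-2, 7, 1), (1, 7, -2), (-2, 5, 4), (4, 3, -3), (-3, 3, 4)
river cycle of g (length 6): (2, 5, -4), (-4, 3, 3), (3, 3, -4), (-4, 5, 2), (2, 7, -1), (-1, 7, 2)
cycles differ ⇒ inequivalent

no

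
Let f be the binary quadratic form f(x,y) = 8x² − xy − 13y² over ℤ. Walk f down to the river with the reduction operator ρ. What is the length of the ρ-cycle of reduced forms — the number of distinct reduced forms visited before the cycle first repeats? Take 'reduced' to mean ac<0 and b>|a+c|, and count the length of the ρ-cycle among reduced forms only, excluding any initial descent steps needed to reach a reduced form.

D = 417, ⌊√D⌋ = 20
descent: ρ → (-13,1,8)
descent: ρ → (8,15,-6)  [lands on river]
river: ρ → (-6,9,14)
river: ρ → (14,19,-1)
river: ρ → (-1,19,14)
river: ρ → (14,9,-6)
river: ρ → (-6,15,8)
river: ρ → (8,17,-4)
river: ρ → (-4,15,12)
river: ρ → (12,9,-7)
river: ρ → (-7,19,2)
river: ρ → (2,17,-16)
river: ρ → (-16,15,3)
river: ρ → (3,15,-16)
river: ρ → (-16,17,2)
river: ρ → (2,19,-7)
river: ρ → (-7,9,12)
river: ρ → (12,15,-4)
river: ρ → (-4,17,8)
ρ-cycle length = 18 (tail of 2 descent steps not counted)

18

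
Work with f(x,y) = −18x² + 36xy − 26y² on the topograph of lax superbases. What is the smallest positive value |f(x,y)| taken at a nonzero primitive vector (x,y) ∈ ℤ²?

translate: b→0 (≡-36 mod 36), so (18,-36,26)→(18,0,8)
flip: (18,0,8)→(8,0,18)
reduced (well bottom): (8,0,18) with a≤c, −a<b≤a
well minimum |f| = |-8| = 8 (negative-definite)

8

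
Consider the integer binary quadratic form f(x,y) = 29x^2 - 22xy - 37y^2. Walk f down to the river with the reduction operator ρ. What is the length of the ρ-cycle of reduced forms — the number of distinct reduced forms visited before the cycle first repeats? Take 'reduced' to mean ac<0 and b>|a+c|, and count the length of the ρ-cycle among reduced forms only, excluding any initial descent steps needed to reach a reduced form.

D = 4776, ⌊√D⌋ = 69
descent: ρ → (-37,22,29)  [lands on river]
river: ρ → (29,36,-30)
river: ρ → (-30,24,35)
river: ρ → (35,46,-19)
river: ρ → (-19,68,2)
river: ρ → (2,68,-19)
river: ρ → (-19,46,35)
river: ρ → (35,24,-30)
river: ρ → (-30,36,29)
river: ρ → (29,22,-37)
river: ρ → (-37,52,14)
river: ρ → (14,60,-21)
river: ρ → (-21,66,5)
river: ρ → (5,64,-34)
river: ρ → (-34,4,35)
river: ρ → (35,66,-3)
river: ρ → (-3,66,35)
river: ρ → (35,4,-34)
river: ρ → (-34,64,5)
river: ρ → (5,66,-21)
river: ρ → (-21,60,14)
river: ρ → (14,52,-37)
ρ-cycle length = 22 (tail of 1 descent step not counted)

22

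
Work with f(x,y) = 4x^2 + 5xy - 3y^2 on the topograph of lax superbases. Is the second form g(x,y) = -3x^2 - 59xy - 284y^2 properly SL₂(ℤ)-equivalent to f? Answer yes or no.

D₁ = 73, D₂ = 73
river cycle of f (length 18): (-3, 7, 2), (2, 5, -6), (-6, 7, 1), (1, 7, -6), (-6, 5, 2), (2, 7, -3), (-3, 5, 4), (4, 3, -4), (-4, 5, 3), (3, 7, -2), … (8 more)
river cycle of g (length 18): (-3, 7, 2), (2, 5, -6), (-6, 7, 1), (1, 7, -6), (-6, 5, 2), (2, 7, -3), (-3, 5, 4), (4, 3, -4), (-4, 5, 3), (3, 7, -2), … (8 more)
cycles coincide ⇒ equivalent

yes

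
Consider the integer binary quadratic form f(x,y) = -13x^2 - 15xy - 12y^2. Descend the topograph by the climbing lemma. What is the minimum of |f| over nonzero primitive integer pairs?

translate: b→-11 (≡15 mod 26), so (13,15,12)→(13,-11,10)
flip: (13,-11,10)→(10,11,13)
translate: b→-9 (≡11 mod 20), so (10,11,13)→(10,-9,12)
reduced (well bottom): (10,-9,12) with a≤c, −a<b≤a
well minimum |f| = |-10| = 10 (negative-definite)

10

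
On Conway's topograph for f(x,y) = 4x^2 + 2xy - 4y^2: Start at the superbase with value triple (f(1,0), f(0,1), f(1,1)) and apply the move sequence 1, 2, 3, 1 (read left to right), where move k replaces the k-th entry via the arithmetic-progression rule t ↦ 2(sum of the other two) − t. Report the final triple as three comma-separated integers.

start (4,-4,2) = (f(1,0),f(0,1),f(1,1))
replace slot 1: 2·((-4)+2) − 4 = -8 → (-8,-4,2)
replace slot 2: 2·((-8)+2) − (-4) = -8 → (-8,-8,2)
replace slot 3: 2·((-8)+(-8)) − 2 = -34 → (-8,-8,-34)
replace slot 1: 2·((-8)+(-34)) − (-8) = -76 → (-76,-8,-34)

-76,-8,-34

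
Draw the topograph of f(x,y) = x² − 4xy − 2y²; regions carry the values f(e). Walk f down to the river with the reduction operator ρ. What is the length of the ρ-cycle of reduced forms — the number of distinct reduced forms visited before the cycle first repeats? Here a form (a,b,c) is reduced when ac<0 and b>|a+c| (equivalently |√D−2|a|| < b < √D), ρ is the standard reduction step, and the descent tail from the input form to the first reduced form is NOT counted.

D = 24, ⌊√D⌋ = 4
descent: ρ → (-2,4,1)  [lands on river]
river: ρ → (1,4,-2)
ρ-cycle length = 2 (tail of 1 descent step not counted)

2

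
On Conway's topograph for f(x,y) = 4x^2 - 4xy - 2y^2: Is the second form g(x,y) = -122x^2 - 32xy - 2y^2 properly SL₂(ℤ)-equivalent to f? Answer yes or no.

D₁ = 48, D₂ = 48
river cycle of f (length 2): (-2, 4, 4), (4, 4, -2)
river cycle of g (length 2): (-2, 4, 4), (4, 4, -2)
cycles coincide ⇒ equivalent

yes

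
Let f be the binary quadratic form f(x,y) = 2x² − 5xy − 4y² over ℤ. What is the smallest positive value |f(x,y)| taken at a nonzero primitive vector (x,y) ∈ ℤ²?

descent: ρ → (-4,5,2)  [lands on river]
river: ρ → (2,7,-1)
river: ρ → (-1,7,2)
river: ρ → (2,5,-4)
river: ρ → (-4,3,3)
river: ρ → (3,3,-4)
closes: descent 1, river 6
min |a| on river = 1

1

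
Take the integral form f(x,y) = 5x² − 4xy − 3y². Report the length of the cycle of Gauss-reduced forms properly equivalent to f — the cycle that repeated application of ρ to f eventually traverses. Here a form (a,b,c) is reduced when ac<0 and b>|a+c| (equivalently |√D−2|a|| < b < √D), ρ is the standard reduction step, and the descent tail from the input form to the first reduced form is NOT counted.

D = 76, ⌊√D⌋ = 8
descent: ρ → (-3,4,5)  [lands on river]
river: ρ → (5,6,-2)
river: ρ → (-2,6,5)
river: ρ → (5,4,-3)
river: ρ → (-3,8,1)
river: ρ → (1,8,-3)
ρ-cycle length = 6 (tail of 1 descent step not counted)

6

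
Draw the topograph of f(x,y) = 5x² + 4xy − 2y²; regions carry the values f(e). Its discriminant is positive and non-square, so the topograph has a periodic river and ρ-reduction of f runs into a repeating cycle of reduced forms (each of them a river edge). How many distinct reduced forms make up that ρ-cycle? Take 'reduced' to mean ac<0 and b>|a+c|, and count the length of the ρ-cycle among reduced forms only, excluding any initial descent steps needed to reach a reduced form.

D = 56, ⌊√D⌋ = 7
river: ρ → (-2,4,5)
river: ρ → (5,6,-1)
river: ρ → (-1,6,5)
river: ρ → (5,4,-2)
ρ-cycle length = 4 (tail of 0 descent steps not counted)

4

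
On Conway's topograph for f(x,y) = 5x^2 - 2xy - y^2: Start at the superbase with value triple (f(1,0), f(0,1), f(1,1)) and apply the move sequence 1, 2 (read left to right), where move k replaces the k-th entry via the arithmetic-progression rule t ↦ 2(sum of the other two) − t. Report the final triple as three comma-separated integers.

start (5,-1,2) = (f(1,0),f(0,1),f(1,1))
replace slot 1: 2·((-1)+2) − 5 = -3 → (-3,-1,2)
replace slot 2: 2·((-3)+2) − (-1) = -1 → (-3,-1,2)

-3,-1,2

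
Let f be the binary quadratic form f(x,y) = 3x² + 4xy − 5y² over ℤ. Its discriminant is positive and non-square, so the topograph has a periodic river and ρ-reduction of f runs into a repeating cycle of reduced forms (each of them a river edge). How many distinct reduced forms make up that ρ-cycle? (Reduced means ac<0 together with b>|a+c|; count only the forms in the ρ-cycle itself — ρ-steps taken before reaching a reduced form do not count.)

D = 76, ⌊√D⌋ = 8
river: ρ → (-5,6,2)
river: ρ → (2,6,-5)
river: ρ → (-5,4,3)
river: ρ → (3,8,-1)
river: ρ → (-1,8,3)
river: ρ → (3,4,-5)
ρ-cycle length = 6 (tail of 0 descent steps not counted)

6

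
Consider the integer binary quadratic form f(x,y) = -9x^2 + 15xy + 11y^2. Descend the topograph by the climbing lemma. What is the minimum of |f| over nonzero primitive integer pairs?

river: ρ → (11,7,-13)
river: ρ → (-13,19,5)
river: ρ → (5,21,-9)
river: ρ → (-9,15,11)
closes: descent 0, river 4
min |a| on river = 5

5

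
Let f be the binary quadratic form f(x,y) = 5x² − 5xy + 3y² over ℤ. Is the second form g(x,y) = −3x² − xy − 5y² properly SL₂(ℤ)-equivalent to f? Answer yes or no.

D₁ = -35, D₂ = -59
discriminants differ ⇒ not SL₂(ℤ)-equivalent

no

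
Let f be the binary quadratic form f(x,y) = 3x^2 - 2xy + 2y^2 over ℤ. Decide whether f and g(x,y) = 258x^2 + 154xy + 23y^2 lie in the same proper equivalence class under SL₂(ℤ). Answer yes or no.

D₁ = -20, D₂ = -20
f: flip: (3,-2,2)→(2,2,3)
f: reduced (well bottom): (2,2,3) with a≤c, −a<b≤a
g: flip: (258,154,23)→(23,-154,258)
g: translate: b→-16 (≡-154 mod 46), so (23,-154,258)→(23,-16,3)
g: flip: (23,-16,3)→(3,16,23)
g: translate: b→-2 (≡16 mod 6), so (3,16,23)→(3,-2,2)
g: flip: (3,-2,2)→(2,2,3)
g: reduced (well bottom): (2,2,3) with a≤c, −a<b≤a
reduced forms (2, 2, 3) vs (2, 2, 3) ⇒ equivalent

yes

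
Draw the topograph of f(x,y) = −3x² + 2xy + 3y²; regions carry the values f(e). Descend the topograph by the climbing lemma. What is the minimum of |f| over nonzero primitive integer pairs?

river: ρ → (3,4,-2)
river: ρ → (-2,4,3)
river: ρ → (3,2,-3)
river: ρ → (-3,4,2)
river: ρ → (2,4,-3)
river: ρ → (-3,2,3)
closes: descent 0, river 6
min |a| on river = 2

2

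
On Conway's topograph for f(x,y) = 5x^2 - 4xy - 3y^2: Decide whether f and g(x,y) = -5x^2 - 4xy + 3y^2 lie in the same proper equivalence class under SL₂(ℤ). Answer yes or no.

D₁ = 76, D₂ = 76
river cycle of f (length 6): (-3, 4, 5), (5, 6, -2), (-2, 6, 5), (5, 4, -3), (-3, 8, 1), (1, 8, -3)
river cycle of g (length 6): (3, 4, -5), (-5, 6, 2), (2, 6, -5), (-5, 4, 3), (3, 8, -1), (-1, 8, 3)
cycles differ ⇒ inequivalent

no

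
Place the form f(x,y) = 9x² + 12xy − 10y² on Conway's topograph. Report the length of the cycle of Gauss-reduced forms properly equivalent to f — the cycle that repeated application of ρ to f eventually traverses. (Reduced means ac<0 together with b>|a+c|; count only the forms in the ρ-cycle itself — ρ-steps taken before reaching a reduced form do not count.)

D = 504, ⌊√D⌋ = 22
river: ρ → (-10,8,11)
river: ρ → (11,14,-7)
river: ρ → (-7,14,11)
river: ρ → (11,8,-10)
river: ρ → (-10,12,9)
river: ρ → (9,6,-13)
river: ρ → (-13,20,2)
river: ρ → (2,20,-13)
river: ρ → (-13,6,9)
river: ρ → (9,12,-10)
ρ-cycle length = 10 (tail of 0 descent steps not counted)

10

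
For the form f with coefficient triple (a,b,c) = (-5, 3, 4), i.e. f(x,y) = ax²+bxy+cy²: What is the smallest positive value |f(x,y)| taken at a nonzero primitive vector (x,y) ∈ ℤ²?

river: ρ → (4,5,-4)
river: ρ → (-4,3,5)
river: ρ → (5,7,-2)
river: ρ → (-2,9,1)
river: ρ → (1,9,-2)
river: ρ → (-2,7,5)
river: ρ → (5,3,-4)
river: ρ → (-4,5,4)
river: ρ → (4,3,-5)
river: ρ → (-5,7,2)
river: ρ → (2,9,-1)
river: ρ → (-1,9,2)
river: ρ → (2,7,-5)
river: ρ → (-5,3,4)
closes: descent 0, river 14
min |a| on river = 1

1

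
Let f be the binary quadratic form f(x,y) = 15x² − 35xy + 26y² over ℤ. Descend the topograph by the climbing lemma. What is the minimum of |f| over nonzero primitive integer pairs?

translate: b→-5 (≡-35 mod 30), so (15,-35,26)→(15,-5,6)
flip: (15,-5,6)→(6,5,15)
reduced (well bottom): (6,5,15) with a≤c, −a<b≤a
well minimum = a = 6

6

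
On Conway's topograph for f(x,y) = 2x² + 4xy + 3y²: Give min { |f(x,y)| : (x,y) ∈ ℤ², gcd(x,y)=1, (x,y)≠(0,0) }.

translate: b→0 (≡4 mod 4), so (2,4,3)→(2,0,1)
flip: (2,0,1)→(1,0,2)
reduced (well bottom): (1,0,2) with a≤c, −a<b≤a
well minimum = a = 1

1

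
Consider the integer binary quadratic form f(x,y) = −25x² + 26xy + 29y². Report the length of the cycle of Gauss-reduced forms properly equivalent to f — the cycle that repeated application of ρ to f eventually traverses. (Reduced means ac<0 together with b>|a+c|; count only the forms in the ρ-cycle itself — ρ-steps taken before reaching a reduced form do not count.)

D = 3576, ⌊√D⌋ = 59
river: ρ → (29,32,-22)
river: ρ → (-22,56,5)
river: ρ → (5,54,-33)
river: ρ → (-33,12,26)
river: ρ → (26,40,-19)
river: ρ → (-19,36,30)
river: ρ → (30,24,-25)
river: ρ → (-25,26,29)
ρ-cycle length = 8 (tail of 0 descent steps not counted)

8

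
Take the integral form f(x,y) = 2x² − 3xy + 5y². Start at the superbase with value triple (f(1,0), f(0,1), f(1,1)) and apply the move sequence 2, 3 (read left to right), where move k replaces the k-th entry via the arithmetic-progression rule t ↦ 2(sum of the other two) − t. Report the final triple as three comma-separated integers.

start (2,5,4) = (f(1,0),f(0,1),f(1,1))
replace slot 2: 2·(2+4) − 5 = 7 → (2,7,4)
replace slot 3: 2·(2+7) − 4 = 14 → (2,7,14)

2,7,14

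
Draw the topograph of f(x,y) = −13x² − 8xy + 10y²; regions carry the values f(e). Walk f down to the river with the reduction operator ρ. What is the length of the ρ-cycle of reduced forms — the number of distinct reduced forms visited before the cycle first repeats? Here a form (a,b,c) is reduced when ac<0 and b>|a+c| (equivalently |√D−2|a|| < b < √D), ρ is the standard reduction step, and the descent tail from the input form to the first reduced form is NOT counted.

D = 584, ⌊√D⌋ = 24
descent: ρ → (10,8,-13)  [lands on river]
river: ρ → (-13,18,5)
river: ρ → (5,22,-5)
river: ρ → (-5,18,13)
river: ρ → (13,8,-10)
river: ρ → (-10,12,11)
river: ρ → (11,10,-11)
river: ρ → (-11,12,10)
ρ-cycle length = 8 (tail of 1 descent step not counted)

8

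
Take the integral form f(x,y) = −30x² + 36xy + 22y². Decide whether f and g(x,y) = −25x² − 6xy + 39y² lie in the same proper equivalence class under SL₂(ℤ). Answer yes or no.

D₁ = 3936, D₂ = 3936
river cycle of f (length 14): (22, 52, -14), (-14, 60, 6), (6, 60, -14), (-14, 52, 22), (22, 36, -30), (-30, 24, 28), (28, 32, -26), (-26, 20, 34), (34, 48, -12), (-12, 48, 34), … (4 more)
river cycle of g (length 10): (-25, 44, 20), (20, 36, -33), (-33, 30, 23), (23, 62, -1), (-1, 62, 23), (23, 30, -33), (-33, 36, 20), (20, 44, -25), (-25, 56, 8), (8, 56, -25)
cycles differ ⇒ inequivalent

no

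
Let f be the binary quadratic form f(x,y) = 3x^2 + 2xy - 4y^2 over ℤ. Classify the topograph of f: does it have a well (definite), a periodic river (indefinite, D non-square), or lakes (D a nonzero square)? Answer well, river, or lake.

D = b²−4ac = 2² − 4·3·(-4) = 52
D > 0 non-square ⇒ indefinite ⇒ periodic river

river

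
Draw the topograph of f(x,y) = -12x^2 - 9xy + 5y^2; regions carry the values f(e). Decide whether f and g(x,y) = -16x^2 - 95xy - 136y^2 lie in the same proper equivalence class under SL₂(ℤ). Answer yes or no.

D₁ = 321, D₂ = 321
river cycle of f (length 6): (5, 9, -12), (-12, 15, 2), (2, 17, -4), (-4, 15, 6), (6, 9, -10), (-10, 11, 5)
river cycle of g (length 6): (5, 9, -12), (-12, 15, 2), (2, 17, -4), (-4, 15, 6), (6, 9, -10), (-10, 11, 5)
cycles coincide ⇒ equivalent

yes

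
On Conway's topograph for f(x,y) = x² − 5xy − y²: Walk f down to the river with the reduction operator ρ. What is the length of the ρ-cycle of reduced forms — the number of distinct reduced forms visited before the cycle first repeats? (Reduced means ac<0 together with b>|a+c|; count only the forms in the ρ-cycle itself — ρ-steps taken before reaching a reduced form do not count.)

D = 29, ⌊√D⌋ = 5
descent: ρ → (-1,5,1)  [lands on river]
river: ρ → (1,5,-1)
ρ-cycle length = 2 (tail of 1 descent step not counted)

2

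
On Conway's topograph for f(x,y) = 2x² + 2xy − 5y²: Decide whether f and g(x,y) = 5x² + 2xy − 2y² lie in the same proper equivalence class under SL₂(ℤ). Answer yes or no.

D₁ = 44, D₂ = 44
river cycle of f (length 2): (2, 6, -1), (-1, 6, 2)
river cycle of g (length 2): (-2, 6, 1), (1, 6, -2)
cycles differ ⇒ inequivalent

no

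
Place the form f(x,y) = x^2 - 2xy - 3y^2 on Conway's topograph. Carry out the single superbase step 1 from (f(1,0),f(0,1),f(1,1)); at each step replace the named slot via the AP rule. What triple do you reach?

start (1,-3,-4) = (f(1,0),f(0,1),f(1,1))
replace slot 1: 2·((-3)+(-4)) − 1 = -15 → (-15,-3,-4)

-15,-3,-4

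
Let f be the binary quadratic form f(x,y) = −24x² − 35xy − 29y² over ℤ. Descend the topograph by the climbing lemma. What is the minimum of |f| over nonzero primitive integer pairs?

translate: b→-13 (≡35 mod 48), so (24,35,29)→(24,-13,18)
flip: (24,-13,18)→(18,13,24)
reduced (well bottom): (18,13,24) with a≤c, −a<b≤a
well minimum |f| = |-18| = 18 (negative-definite)

18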